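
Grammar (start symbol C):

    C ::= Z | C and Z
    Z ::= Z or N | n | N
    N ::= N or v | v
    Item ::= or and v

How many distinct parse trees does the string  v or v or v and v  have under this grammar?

Parse trees for v or v or v and v:
  [C [C [Z [Z [N v]] or [N [N v] or v]]] and [Z [N v]]]
  [C [C [Z [Z [Z [N v]] or [N v]] or [N v]]] and [Z [N v]]]
  [C [C [Z [Z [N [N v] or v]] or [N v]]] and [Z [N v]]]
  [C [C [Z [N [N [N v] or v] or v]]] and [Z [N v]]]

4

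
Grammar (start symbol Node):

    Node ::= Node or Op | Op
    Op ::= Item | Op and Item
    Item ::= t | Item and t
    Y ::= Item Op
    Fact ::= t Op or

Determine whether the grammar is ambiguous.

Witness: t and t

Derivation 1: Node ⇒ Op ⇒ Item ⇒ Item and t ⇒ t and t
Derivation 2: Node ⇒ Op ⇒ Op and Item ⇒ Item and Item ⇒ t and Item ⇒ t and t

Two distinct leftmost derivations for the same string.

Ambiguous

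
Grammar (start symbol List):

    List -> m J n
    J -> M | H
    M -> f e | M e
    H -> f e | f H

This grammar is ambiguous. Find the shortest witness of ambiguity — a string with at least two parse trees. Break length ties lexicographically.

length 4: m f e n has 2 parse trees

Two derivations of m f e n:
  List ⇒ m J n ⇒ m M n ⇒ m f e n
  List ⇒ m J n ⇒ m H n ⇒ m f e n

m f e n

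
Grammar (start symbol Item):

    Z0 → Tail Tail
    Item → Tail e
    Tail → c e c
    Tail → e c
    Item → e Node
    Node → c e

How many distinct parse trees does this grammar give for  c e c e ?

Parse trees for c e c e:
  [Item [Tail c e c] e]

1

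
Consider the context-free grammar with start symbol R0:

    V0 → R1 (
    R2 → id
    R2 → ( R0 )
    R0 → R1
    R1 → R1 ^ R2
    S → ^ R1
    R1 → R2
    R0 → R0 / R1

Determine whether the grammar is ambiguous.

Unambiguous

(S, V0 are unreachable from R0, so their rules don't affect L(R0).) This is a standard precedence ladder (R0 over R1 over R2), with each level left-recursive on its own operator ('/' at R0, '^' at R1). That structure is LR(1), hence unambiguous.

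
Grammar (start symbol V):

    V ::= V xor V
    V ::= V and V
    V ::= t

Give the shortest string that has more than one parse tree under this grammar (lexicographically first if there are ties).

length 1: no string has ≥2 trees
length 3: no string has ≥2 trees
length 5: t and t and t has 2 parse trees

Two derivations of t and t and t:
  V ⇒ V and V ⇒ V and V and V ⇒ t and V and V ⇒ t and t and V ⇒ t and t and t
  V ⇒ V and V ⇒ t and V ⇒ t and V and V ⇒ t and t and V ⇒ t and t and t

t and t and t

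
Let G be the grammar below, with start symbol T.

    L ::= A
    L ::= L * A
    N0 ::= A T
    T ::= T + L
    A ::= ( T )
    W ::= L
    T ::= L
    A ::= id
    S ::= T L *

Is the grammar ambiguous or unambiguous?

Unambiguous

Only T, L, A are reachable from T; ignoring the rest: T → T + L | L  ;  L → L * A | A  — a left-associative chain with A at the bottom. Each string factors uniquely by precedence.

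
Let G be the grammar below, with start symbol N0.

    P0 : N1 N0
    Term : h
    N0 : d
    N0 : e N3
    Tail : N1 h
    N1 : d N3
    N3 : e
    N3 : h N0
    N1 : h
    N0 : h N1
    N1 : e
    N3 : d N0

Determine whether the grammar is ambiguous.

Only N0, N1, N3 are reachable from N0; ignoring the rest: Restricted to the reachable nonterminals, every rule has the form A → t or A → t B, and no two rules for the same A share a first terminal. The grammar encodes a DFA — one run per string.

Unambiguous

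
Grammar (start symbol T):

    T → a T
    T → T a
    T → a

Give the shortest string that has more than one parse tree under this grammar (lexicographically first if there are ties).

length 1: no string has ≥2 trees
length 2: a a has 2 parse trees

Two derivations of a a:
  T ⇒ a T ⇒ a a
  T ⇒ T a ⇒ a a

a a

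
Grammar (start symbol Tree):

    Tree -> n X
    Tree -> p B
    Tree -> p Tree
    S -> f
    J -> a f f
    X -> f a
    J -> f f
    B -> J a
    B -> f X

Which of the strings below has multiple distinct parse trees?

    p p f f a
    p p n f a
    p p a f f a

p p f f a

p p f f a: 2 trees
p p n f a: 1 tree
p p a f f a: 1 tree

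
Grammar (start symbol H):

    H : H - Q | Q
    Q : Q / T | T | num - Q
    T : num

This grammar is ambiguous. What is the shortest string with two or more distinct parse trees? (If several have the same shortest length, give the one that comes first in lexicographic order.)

num - num

length 1: no string has ≥2 trees
length 3: num - num has 2 parse trees

Two derivations of num - num:
  H ⇒ H - Q ⇒ Q - Q ⇒ T - Q ⇒ num - Q ⇒ num - T ⇒ num - num
  H ⇒ Q ⇒ num - Q ⇒ num - T ⇒ num - num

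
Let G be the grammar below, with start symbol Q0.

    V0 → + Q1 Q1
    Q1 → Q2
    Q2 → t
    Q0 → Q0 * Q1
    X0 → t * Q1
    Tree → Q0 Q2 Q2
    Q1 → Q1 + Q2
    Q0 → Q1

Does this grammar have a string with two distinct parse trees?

Only Q0, Q1, Q2 are reachable from Q0; ignoring the rest: The grammar is stratified — Q0 handles '*' (left-recursive), Q1 handles '+', Q2 atoms. Each operator has a fixed associativity and precedence level, so every string has one parse.

Unambiguous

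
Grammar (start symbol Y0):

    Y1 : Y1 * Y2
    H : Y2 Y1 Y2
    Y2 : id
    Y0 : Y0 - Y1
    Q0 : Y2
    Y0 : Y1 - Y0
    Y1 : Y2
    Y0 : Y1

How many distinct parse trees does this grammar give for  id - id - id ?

Parse trees for id - id - id:
  [Y0 [Y0 [Y0 [Y1 [Y2 id]]] - [Y1 [Y2 id]]] - [Y1 [Y2 id]]]
  [Y0 [Y0 [Y1 [Y2 id]] - [Y0 [Y1 [Y2 id]]]] - [Y1 [Y2 id]]]
  [Y0 [Y1 [Y2 id]] - [Y0 [Y0 [Y1 [Y2 id]]] - [Y1 [Y2 id]]]]
  [Y0 [Y1 [Y2 id]] - [Y0 [Y1 [Y2 id]] - [Y0 [Y1 [Y2 id]]]]]

4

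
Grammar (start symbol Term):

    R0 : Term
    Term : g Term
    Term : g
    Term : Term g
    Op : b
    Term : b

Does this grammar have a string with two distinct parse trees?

Ambiguous

Witness: g g

Derivation 1: Term ⇒ g Term ⇒ g g
Derivation 2: Term ⇒ Term g ⇒ g g

Two distinct leftmost derivations for the same string.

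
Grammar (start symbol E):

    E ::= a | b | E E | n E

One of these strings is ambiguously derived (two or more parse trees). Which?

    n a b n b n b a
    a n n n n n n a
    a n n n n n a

n a b n b n b a

n a b n b n b a: 85 trees
a n n n n n n a: 1 tree
a n n n n n a: 1 tree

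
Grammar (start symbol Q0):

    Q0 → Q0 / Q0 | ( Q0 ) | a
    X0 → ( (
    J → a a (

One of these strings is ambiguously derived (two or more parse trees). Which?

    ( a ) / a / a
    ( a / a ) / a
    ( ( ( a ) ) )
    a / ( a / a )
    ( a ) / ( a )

( a ) / a / a: 2 trees
( a / a ) / a: 1 tree
( ( ( a ) ) ): 1 tree
a / ( a / a ): 1 tree
( a ) / ( a ): 1 tree

( a ) / a / a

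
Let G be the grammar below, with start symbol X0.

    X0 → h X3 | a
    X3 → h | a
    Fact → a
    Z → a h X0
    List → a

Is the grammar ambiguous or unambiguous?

Unambiguous

(Fact, Z, List are unreachable from X0, so their rules don't affect L(X0).) Restricted to the reachable nonterminals, every rule has the form A → t or A → t B, and no two rules for the same A share a first terminal. The grammar encodes a DFA — one run per string.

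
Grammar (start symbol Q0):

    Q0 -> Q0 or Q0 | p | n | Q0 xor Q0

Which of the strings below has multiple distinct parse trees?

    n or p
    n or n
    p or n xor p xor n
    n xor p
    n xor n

n or p: 1 tree
n or n: 1 tree
p or n xor p xor n: 5 trees
n xor p: 1 tree
n xor n: 1 tree

p or n xor p xor n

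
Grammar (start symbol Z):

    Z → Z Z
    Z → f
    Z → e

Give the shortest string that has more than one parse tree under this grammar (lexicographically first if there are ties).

e e e

length 1: no string has ≥2 trees
length 2: no string has ≥2 trees
length 3: e e e has 2 parse trees

Two derivations of e e e:
  Z ⇒ Z Z ⇒ Z Z Z ⇒ e Z Z ⇒ e e Z ⇒ e e e
  Z ⇒ Z Z ⇒ e Z ⇒ e Z Z ⇒ e e Z ⇒ e e e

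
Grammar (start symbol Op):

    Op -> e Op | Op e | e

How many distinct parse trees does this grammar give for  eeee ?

8

Parse trees for eeee:
  [Op e [Op e [Op e [Op e]]]]
  [Op e [Op e [Op [Op e] e]]]
  [Op e [Op [Op e [Op e]] e]]
  [Op e [Op [Op [Op e] e] e]]
  [Op [Op e [Op e [Op e]]] e]
  [Op [Op e [Op [Op e] e]] e]
  [Op [Op [Op e [Op e]] e] e]
  [Op [Op [Op [Op e] e] e] e]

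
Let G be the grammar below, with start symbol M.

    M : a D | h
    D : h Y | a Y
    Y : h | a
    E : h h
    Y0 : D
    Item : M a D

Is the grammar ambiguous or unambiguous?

Unambiguous

Only M, D, Y are reachable from M; ignoring the rest: Each reachable nonterminal has at most one production per leading terminal, and all productions are right-linear; the derivation is determined token-by-token.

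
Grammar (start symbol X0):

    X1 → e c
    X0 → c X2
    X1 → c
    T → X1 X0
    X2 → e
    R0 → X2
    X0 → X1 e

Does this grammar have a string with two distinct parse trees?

Ambiguous

Witness: c e

Derivation 1: X0 ⇒ c X2 ⇒ c e
Derivation 2: X0 ⇒ X1 e ⇒ c e

Two distinct leftmost derivations for the same string.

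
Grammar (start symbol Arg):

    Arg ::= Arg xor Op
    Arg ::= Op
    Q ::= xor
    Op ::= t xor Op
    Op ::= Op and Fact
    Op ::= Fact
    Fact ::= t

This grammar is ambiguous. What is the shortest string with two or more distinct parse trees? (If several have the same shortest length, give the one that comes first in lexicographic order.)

t xor t

length 1: no string has ≥2 trees
length 3: t xor t has 2 parse trees

Two derivations of t xor t:
  Arg ⇒ Arg xor Op ⇒ Op xor Op ⇒ Fact xor Op ⇒ t xor Op ⇒ t xor Fact ⇒ t xor t
  Arg ⇒ Op ⇒ t xor Op ⇒ t xor Fact ⇒ t xor t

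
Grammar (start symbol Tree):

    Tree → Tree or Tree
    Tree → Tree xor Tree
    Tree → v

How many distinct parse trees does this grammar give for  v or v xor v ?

Parse trees for v or v xor v:
  [Tree [Tree v] or [Tree [Tree v] xor [Tree v]]]
  [Tree [Tree [Tree v] or [Tree v]] xor [Tree v]]

2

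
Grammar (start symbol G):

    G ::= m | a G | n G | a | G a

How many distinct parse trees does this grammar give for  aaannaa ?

Parse trees for aaannaa:
  [G a [G a [G a [G n [G n [G a [G a]]]]]]]
  [G a [G a [G a [G n [G n [G [G a] a]]]]]]
  [G a [G a [G a [G n [G [G n [G a]] a]]]]]
  [G a [G a [G a [G [G n [G n [G a]]] a]]]]
  [G a [G a [G [G a [G n [G n [G a]]]] a]]]
  [G a [G [G a [G a [G n [G n [G a]]]]] a]]
  [G [G a [G a [G a [G n [G n [G a]]]]]] a]

7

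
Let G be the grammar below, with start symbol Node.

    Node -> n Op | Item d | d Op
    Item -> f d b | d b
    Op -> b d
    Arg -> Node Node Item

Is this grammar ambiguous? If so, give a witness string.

Witness: d b d

Derivation 1: Node ⇒ Item d ⇒ d b d
Derivation 2: Node ⇒ d Op ⇒ d b d

Two distinct leftmost derivations for the same string.

Ambiguous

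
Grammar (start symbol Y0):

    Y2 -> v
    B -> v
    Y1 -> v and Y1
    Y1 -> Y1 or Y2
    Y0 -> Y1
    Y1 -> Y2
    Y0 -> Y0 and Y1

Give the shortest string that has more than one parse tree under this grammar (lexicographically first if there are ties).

length 1: no string has ≥2 trees
length 3: v and v has 2 parse trees

Two derivations of v and v:
  Y0 ⇒ Y1 ⇒ v and Y1 ⇒ v and Y2 ⇒ v and v
  Y0 ⇒ Y0 and Y1 ⇒ Y1 and Y1 ⇒ Y2 and Y1 ⇒ v and Y1 ⇒ v and Y2 ⇒ v and v

v and v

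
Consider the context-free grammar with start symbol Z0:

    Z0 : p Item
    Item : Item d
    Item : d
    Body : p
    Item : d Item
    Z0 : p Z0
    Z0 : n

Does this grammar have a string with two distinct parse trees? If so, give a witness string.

Witness: p d d

Derivation 1: Z0 ⇒ p Item ⇒ p Item d ⇒ p d d
Derivation 2: Z0 ⇒ p Item ⇒ p d Item ⇒ p d d

Two distinct leftmost derivations for the same string.

Ambiguous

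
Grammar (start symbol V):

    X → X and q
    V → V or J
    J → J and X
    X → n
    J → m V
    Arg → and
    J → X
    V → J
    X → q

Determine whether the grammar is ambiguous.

Witness: n and q

Derivation 1: V ⇒ J ⇒ J and X ⇒ X and X ⇒ n and X ⇒ n and q
Derivation 2: V ⇒ J ⇒ X ⇒ X and q ⇒ n and q

Two distinct leftmost derivations for the same string.

Ambiguous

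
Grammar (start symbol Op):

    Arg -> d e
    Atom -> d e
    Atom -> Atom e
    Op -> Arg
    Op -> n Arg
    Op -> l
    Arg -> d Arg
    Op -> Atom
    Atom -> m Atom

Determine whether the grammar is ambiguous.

Witness: d e

Derivation 1: Op ⇒ Arg ⇒ d e
Derivation 2: Op ⇒ Atom ⇒ d e

Two distinct leftmost derivations for the same string.

Ambiguous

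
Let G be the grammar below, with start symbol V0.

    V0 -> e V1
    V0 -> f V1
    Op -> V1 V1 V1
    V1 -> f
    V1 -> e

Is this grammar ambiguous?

(Op is unreachable from V0, so its rules don't affect L(V0).) Restricted to the reachable nonterminals, every rule has the form A → t or A → t B, and no two rules for the same A share a first terminal. The grammar encodes a DFA — one run per string.

Unambiguous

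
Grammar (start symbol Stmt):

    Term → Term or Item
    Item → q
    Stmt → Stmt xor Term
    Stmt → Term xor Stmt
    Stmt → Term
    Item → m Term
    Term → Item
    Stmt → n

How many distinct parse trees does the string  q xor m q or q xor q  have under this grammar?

8

Parse trees for q xor m q or q xor q:
  [Stmt [Stmt [Stmt [Term [Item q]]] xor [Term [Term [Item m [Term [Item q]]]] or [Item q]]] xor [Term [Item q]]]
  [Stmt [Stmt [Stmt [Term [Item q]]] xor [Term [Item m [Term [Term [Item q]] or [Item q]]]]] xor [Term [Item q]]]
  [Stmt [Stmt [Term [Item q]] xor [Stmt [Term [Term [Item m [Term [Item q]]]] or [Item q]]]] xor [Term [Item q]]]
  [Stmt [Stmt [Term [Item q]] xor [Stmt [Term [Item m [Term [Term [Item q]] or [Item q]]]]]] xor [Term [Item q]]]
  [Stmt [Term [Item q]] xor [Stmt [Stmt [Term [Term [Item m [Term [Item q]]]] or [Item q]]] xor [Term [Item q]]]]
  [Stmt [Term [Item q]] xor [Stmt [Stmt [Term [Item m [Term [Term [Item q]] or [Item q]]]]] xor [Term [Item q]]]]
  [Stmt [Term [Item q]] xor [Stmt [Term [Term [Item m [Term [Item q]]]] or [Item q]] xor [Stmt [Term [Item q]]]]]
  [Stmt [Term [Item q]] xor [Stmt [Term [Item m [Term [Term [Item q]] or [Item q]]]] xor [Stmt [Term [Item q]]]]]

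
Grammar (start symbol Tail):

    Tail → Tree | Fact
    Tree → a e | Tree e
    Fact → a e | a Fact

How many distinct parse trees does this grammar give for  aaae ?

Parse trees for aaae:
  [Tail [Fact a [Fact a [Fact a e]]]]

1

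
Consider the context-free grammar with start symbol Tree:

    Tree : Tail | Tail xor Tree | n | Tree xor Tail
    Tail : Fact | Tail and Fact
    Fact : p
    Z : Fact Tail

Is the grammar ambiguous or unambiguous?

Ambiguous

Witness: p xor p

Derivation 1: Tree ⇒ Tail xor Tree ⇒ Fact xor Tree ⇒ p xor Tree ⇒ p xor Tail ⇒ p xor Fact ⇒ p xor p
Derivation 2: Tree ⇒ Tree xor Tail ⇒ Tail xor Tail ⇒ Fact xor Tail ⇒ p xor Tail ⇒ p xor Fact ⇒ p xor p

Two distinct leftmost derivations for the same string.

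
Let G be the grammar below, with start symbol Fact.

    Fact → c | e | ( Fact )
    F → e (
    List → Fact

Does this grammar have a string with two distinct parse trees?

(F, List are unreachable from Fact, so their rules don't affect L(Fact).) Each string is a nest of matched brackets around a single atom. An opening bracket forces the recursive rule; an atom forces the base rule.

Unambiguous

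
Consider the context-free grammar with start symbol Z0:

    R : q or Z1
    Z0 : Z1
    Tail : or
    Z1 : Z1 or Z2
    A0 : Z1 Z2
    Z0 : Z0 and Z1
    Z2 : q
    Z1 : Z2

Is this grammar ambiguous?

Unambiguous

Only Z0, Z1, Z2 are reachable from Z0; ignoring the rest: The grammar is stratified — Z0 handles 'and' (left-recursive), Z1 handles 'or', Z2 atoms. Each operator has a fixed associativity and precedence level, so every string has one parse.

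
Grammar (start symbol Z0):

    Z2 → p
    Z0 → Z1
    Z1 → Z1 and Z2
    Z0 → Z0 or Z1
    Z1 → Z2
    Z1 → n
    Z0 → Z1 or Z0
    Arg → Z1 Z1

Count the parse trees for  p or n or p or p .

8

Parse trees for p or n or p or p:
  [Z0 [Z0 [Z0 [Z0 [Z1 [Z2 p]]] or [Z1 n]] or [Z1 [Z2 p]]] or [Z1 [Z2 p]]]
  [Z0 [Z0 [Z0 [Z1 [Z2 p]] or [Z0 [Z1 n]]] or [Z1 [Z2 p]]] or [Z1 [Z2 p]]]
  [Z0 [Z0 [Z1 [Z2 p]] or [Z0 [Z0 [Z1 n]] or [Z1 [Z2 p]]]] or [Z1 [Z2 p]]]
  [Z0 [Z0 [Z1 [Z2 p]] or [Z0 [Z1 n] or [Z0 [Z1 [Z2 p]]]]] or [Z1 [Z2 p]]]
  [Z0 [Z1 [Z2 p]] or [Z0 [Z0 [Z0 [Z1 n]] or [Z1 [Z2 p]]] or [Z1 [Z2 p]]]]
  [Z0 [Z1 [Z2 p]] or [Z0 [Z0 [Z1 n] or [Z0 [Z1 [Z2 p]]]] or [Z1 [Z2 p]]]]
  [Z0 [Z1 [Z2 p]] or [Z0 [Z1 n] or [Z0 [Z0 [Z1 [Z2 p]]] or [Z1 [Z2 p]]]]]
  [Z0 [Z1 [Z2 p]] or [Z0 [Z1 n] or [Z0 [Z1 [Z2 p]] or [Z0 [Z1 [Z2 p]]]]]]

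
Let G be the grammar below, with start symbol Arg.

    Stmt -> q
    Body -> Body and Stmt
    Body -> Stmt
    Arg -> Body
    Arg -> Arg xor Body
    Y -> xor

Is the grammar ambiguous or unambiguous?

Only Arg, Body, Stmt are reachable from Arg; ignoring the rest: Arg → Arg xor Body | Body  ;  Body → Body and Stmt | Stmt  — a left-associative chain with Stmt at the bottom. Each string factors uniquely by precedence.

Unambiguous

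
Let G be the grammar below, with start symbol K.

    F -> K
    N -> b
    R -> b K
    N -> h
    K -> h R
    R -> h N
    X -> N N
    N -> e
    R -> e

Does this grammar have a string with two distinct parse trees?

Unambiguous

Only K, R, N are reachable from K; ignoring the rest: Each reachable nonterminal has at most one production per leading terminal, and all productions are right-linear; the derivation is determined token-by-token.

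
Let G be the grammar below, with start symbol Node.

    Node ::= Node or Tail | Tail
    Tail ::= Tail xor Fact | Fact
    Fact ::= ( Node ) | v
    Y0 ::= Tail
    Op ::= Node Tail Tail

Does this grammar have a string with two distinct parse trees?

Unambiguous

(Y0, Op are unreachable from Node, so their rules don't affect L(Node).) This is a standard precedence ladder (Node over Tail over Fact), with each level left-recursive on its own operator ('or' at Node, 'xor' at Tail). That structure is LR(1), hence unambiguous.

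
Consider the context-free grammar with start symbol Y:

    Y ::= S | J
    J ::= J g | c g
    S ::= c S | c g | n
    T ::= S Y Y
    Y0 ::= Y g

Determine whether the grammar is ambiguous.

Witness: c g

Derivation 1: Y ⇒ S ⇒ c g
Derivation 2: Y ⇒ J ⇒ c g

Two distinct leftmost derivations for the same string.

Ambiguous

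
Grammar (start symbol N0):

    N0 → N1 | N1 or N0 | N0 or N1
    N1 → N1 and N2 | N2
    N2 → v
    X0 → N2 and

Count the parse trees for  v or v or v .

Parse trees for v or v or v:
  [N0 [N1 [N2 v]] or [N0 [N1 [N2 v]] or [N0 [N1 [N2 v]]]]]
  [N0 [N1 [N2 v]] or [N0 [N0 [N1 [N2 v]]] or [N1 [N2 v]]]]
  [N0 [N0 [N1 [N2 v]] or [N0 [N1 [N2 v]]]] or [N1 [N2 v]]]
  [N0 [N0 [N0 [N1 [N2 v]]] or [N1 [N2 v]]] or [N1 [N2 v]]]

4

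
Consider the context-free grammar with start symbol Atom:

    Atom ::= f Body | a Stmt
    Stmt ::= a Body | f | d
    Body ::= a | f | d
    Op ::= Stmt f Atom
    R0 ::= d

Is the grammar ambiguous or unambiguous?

Unambiguous

(Op, R0 are unreachable from Atom, so their rules don't affect L(Atom).) The reachable rules are right-linear with at most one rule per (nonterminal, next-terminal) pair. Each input token forces the next rule, so parsing is deterministic.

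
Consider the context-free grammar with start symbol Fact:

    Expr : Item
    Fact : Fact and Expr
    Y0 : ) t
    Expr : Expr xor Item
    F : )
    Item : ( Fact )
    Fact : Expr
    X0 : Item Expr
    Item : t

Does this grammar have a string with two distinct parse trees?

Unambiguous

Only Fact, Expr, Item are reachable from Fact; ignoring the rest: Fact → Fact and Expr | Expr  ;  Expr → Expr xor Item | Item  — a left-associative chain with Item at the bottom. Each string factors uniquely by precedence.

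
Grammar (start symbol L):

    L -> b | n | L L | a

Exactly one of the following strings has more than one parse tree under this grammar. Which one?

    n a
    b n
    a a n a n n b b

n a: 1 tree
b n: 1 tree
a a n a n n b b: 429 trees

a a n a n n b b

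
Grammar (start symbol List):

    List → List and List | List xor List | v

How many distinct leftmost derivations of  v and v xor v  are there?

Parse trees for v and v xor v:
  [List [List v] and [List [List v] xor [List v]]]
  [List [List [List v] and [List v]] xor [List v]]

2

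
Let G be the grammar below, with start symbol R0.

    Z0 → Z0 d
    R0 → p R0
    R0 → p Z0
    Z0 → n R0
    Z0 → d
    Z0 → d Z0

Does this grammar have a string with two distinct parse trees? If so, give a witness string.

Witness: p d d

Derivation 1: R0 ⇒ p Z0 ⇒ p Z0 d ⇒ p d d
Derivation 2: R0 ⇒ p Z0 ⇒ p d Z0 ⇒ p d d

Two distinct leftmost derivations for the same string.

Ambiguous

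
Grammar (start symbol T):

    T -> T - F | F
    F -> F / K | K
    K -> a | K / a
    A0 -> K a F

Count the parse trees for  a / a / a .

Parse trees for a / a / a:
  [T [F [F [K a]] / [K [K a] / a]]]
  [T [F [F [F [K a]] / [K a]] / [K a]]]
  [T [F [F [K [K a] / a]] / [K a]]]
  [T [F [K [K [K a] / a] / a]]]

4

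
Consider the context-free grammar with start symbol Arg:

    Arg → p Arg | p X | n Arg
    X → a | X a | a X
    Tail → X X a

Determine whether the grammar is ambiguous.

Witness: p a a

Derivation 1: Arg ⇒ p X ⇒ p X a ⇒ p a a
Derivation 2: Arg ⇒ p X ⇒ p a X ⇒ p a a

Two distinct leftmost derivations for the same string.

Ambiguous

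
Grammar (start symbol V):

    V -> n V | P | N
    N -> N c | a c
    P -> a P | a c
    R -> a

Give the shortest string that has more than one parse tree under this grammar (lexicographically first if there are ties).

a c

length 2: a c has 2 parse trees

Two derivations of a c:
  V ⇒ P ⇒ a c
  V ⇒ N ⇒ a c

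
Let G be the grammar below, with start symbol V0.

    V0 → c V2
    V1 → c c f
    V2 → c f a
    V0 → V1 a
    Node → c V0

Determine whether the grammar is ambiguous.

Witness: c c f a

Derivation 1: V0 ⇒ c V2 ⇒ c c f a
Derivation 2: V0 ⇒ V1 a ⇒ c c f a

Two distinct leftmost derivations for the same string.

Ambiguous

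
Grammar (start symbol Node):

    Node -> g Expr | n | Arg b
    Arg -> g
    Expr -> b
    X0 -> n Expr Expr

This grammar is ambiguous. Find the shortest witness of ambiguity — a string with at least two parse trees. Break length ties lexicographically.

g b

length 1: no string has ≥2 trees
length 2: g b has 2 parse trees

Two derivations of g b:
  Node ⇒ g Expr ⇒ g b
  Node ⇒ Arg b ⇒ g b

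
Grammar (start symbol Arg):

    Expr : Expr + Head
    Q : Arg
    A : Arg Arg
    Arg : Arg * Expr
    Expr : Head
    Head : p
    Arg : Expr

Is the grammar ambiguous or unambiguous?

Unambiguous

(A, Q are unreachable from Arg, so their rules don't affect L(Arg).) The grammar is stratified — Arg handles '*' (left-recursive), Expr handles '+', Head atoms. Each operator has a fixed associativity and precedence level, so every string has one parse.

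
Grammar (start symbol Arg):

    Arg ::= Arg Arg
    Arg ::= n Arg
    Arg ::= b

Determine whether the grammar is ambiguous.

Ambiguous

Witness: b b b

Derivation 1: Arg ⇒ Arg Arg ⇒ Arg Arg Arg ⇒ b Arg Arg ⇒ b b Arg ⇒ b b b
Derivation 2: Arg ⇒ Arg Arg ⇒ b Arg ⇒ b Arg Arg ⇒ b b Arg ⇒ b b b

Two distinct leftmost derivations for the same string.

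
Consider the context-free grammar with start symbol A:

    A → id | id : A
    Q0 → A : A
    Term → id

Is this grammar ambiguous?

Only A is reachable from A; ignoring the rest: Right-recursive list with a separator: after each atom, whether the separator follows determines the rule. One parse per string.

Unambiguous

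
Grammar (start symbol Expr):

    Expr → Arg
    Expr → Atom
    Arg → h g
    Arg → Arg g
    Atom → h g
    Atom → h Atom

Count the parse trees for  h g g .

Parse trees for h g g:
  [Expr [Arg [Arg h g] g]]

1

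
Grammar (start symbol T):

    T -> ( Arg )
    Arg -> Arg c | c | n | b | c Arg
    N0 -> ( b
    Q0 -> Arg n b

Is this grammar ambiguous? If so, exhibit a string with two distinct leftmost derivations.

Ambiguous

Witness: ( c c )

Derivation 1: T ⇒ ( Arg ) ⇒ ( Arg c ) ⇒ ( c c )
Derivation 2: T ⇒ ( Arg ) ⇒ ( c Arg ) ⇒ ( c c )

Two distinct leftmost derivations for the same string.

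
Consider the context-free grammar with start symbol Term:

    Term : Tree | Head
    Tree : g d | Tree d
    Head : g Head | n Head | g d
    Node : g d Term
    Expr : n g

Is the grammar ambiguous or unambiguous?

Ambiguous

Witness: g d

Derivation 1: Term ⇒ Tree ⇒ g d
Derivation 2: Term ⇒ Head ⇒ g d

Two distinct leftmost derivations for the same string.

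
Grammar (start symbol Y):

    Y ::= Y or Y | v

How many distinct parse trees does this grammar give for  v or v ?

Parse trees for v or v:
  [Y [Y v] or [Y v]]

1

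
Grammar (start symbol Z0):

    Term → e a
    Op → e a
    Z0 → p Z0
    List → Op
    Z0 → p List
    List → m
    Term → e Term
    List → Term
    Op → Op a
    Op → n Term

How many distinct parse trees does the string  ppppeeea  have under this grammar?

Parse trees for ppppeeea:
  [Z0 p [Z0 p [Z0 p [Z0 p [List [Term e [Term e [Term e a]]]]]]]]

1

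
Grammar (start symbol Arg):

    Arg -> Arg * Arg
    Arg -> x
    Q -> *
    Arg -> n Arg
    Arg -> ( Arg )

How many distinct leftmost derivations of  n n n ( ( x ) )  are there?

1

Parse trees for n n n ( ( x ) ):
  [Arg n [Arg n [Arg n [Arg ( [Arg ( [Arg x] )] )]]]]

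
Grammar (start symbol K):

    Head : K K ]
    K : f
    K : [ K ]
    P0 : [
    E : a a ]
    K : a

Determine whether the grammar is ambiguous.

Only K is reachable from K; ignoring the rest: L(K) is { openⁿ atom closeⁿ : n ≥ 0 }. The bracket depth fixes n, and the derivation is forced at every step.

Unambiguous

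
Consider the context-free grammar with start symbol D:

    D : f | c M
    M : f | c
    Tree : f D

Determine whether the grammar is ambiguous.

(Tree is unreachable from D, so its rules don't affect L(D).) Each reachable nonterminal has at most one production per leading terminal, and all productions are right-linear; the derivation is determined token-by-token.

Unambiguous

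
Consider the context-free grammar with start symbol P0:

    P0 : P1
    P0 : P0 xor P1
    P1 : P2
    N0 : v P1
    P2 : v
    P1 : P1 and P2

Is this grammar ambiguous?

Unambiguous

Only P0, P1, P2 are reachable from P0; ignoring the rest: P0 → P0 xor P1 | P1  ;  P1 → P1 and P2 | P2  — a left-associative chain with P2 at the bottom. Each string factors uniquely by precedence.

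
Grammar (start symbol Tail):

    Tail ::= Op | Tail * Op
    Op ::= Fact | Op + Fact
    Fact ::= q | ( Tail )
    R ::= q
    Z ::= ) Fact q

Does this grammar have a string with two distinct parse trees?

(R, Z are unreachable from Tail, so their rules don't affect L(Tail).) The grammar is stratified — Tail handles '*' (left-recursive), Op handles '+', Fact atoms. Each operator has a fixed associativity and precedence level, so every string has one parse.

Unambiguous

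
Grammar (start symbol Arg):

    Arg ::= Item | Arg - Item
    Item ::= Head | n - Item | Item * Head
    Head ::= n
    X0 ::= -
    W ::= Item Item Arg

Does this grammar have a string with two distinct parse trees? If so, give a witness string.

Witness: n - n

Derivation 1: Arg ⇒ Item ⇒ n - Item ⇒ n - Head ⇒ n - n
Derivation 2: Arg ⇒ Arg - Item ⇒ Item - Item ⇒ Head - Item ⇒ n - Item ⇒ n - Head ⇒ n - n

Two distinct leftmost derivations for the same string.

Ambiguous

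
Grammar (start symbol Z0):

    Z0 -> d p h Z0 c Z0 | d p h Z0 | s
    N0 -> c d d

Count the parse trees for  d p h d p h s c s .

Parse trees for d p h d p h s c s:
  [Z0 d p h [Z0 d p h [Z0 s]] c [Z0 s]]
  [Z0 d p h [Z0 d p h [Z0 s] c [Z0 s]]]

2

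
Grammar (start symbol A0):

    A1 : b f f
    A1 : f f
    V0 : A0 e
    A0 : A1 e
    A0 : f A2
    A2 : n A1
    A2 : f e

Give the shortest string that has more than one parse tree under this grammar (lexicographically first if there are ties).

f f e

length 3: f f e has 2 parse trees

Two derivations of f f e:
  A0 ⇒ A1 e ⇒ f f e
  A0 ⇒ f A2 ⇒ f f e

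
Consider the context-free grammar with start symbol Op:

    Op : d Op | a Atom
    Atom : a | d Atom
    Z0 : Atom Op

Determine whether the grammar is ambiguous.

Unambiguous

(Z0 is unreachable from Op, so its rules don't affect L(Op).) Each reachable nonterminal has at most one production per leading terminal, and all productions are right-linear; the derivation is determined token-by-token.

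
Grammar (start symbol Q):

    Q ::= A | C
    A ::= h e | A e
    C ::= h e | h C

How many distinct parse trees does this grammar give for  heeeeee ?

Parse trees for heeeeee:
  [Q [A [A [A [A [A [A h e] e] e] e] e] e]]

1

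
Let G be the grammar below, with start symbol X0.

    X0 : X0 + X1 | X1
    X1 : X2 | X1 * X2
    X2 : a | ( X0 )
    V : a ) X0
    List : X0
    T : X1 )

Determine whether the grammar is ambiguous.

Only X0, X1, X2 are reachable from X0; ignoring the rest: This is a standard precedence ladder (X0 over X1 over X2), with each level left-recursive on its own operator ('+' at X0, '*' at X1). That structure is LR(1), hence unambiguous.

Unambiguous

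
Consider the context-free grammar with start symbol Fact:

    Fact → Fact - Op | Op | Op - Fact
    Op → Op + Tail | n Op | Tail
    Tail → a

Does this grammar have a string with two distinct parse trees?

Witness: a - a

Derivation 1: Fact ⇒ Fact - Op ⇒ Op - Op ⇒ Tail - Op ⇒ a - Op ⇒ a - Tail ⇒ a - a
Derivation 2: Fact ⇒ Op - Fact ⇒ Tail - Fact ⇒ a - Fact ⇒ a - Op ⇒ a - Tail ⇒ a - a

Two distinct leftmost derivations for the same string.

Ambiguous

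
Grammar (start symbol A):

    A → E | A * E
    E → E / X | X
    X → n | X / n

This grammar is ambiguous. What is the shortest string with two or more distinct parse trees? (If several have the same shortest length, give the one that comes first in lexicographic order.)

n / n

length 1: no string has ≥2 trees
length 3: n / n has 2 parse trees

Two derivations of n / n:
  A ⇒ E ⇒ E / X ⇒ X / X ⇒ n / X ⇒ n / n
  A ⇒ E ⇒ X ⇒ X / n ⇒ n / n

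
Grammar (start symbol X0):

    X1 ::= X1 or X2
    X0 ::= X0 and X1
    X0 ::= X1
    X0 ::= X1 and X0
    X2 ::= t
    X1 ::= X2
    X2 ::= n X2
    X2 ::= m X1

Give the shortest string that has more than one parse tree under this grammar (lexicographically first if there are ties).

t and t

length 1: no string has ≥2 trees
length 2: no string has ≥2 trees
length 3: t and t has 2 parse trees

Two derivations of t and t:
  X0 ⇒ X0 and X1 ⇒ X1 and X1 ⇒ X2 and X1 ⇒ t and X1 ⇒ t and X2 ⇒ t and t
  X0 ⇒ X1 and X0 ⇒ X2 and X0 ⇒ t and X0 ⇒ t and X1 ⇒ t and X2 ⇒ t and t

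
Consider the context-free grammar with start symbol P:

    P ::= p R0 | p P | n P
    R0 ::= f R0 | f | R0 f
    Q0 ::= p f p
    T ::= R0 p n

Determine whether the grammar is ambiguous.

Witness: p f f

Derivation 1: P ⇒ p R0 ⇒ p f R0 ⇒ p f f
Derivation 2: P ⇒ p R0 ⇒ p R0 f ⇒ p f f

Two distinct leftmost derivations for the same string.

Ambiguous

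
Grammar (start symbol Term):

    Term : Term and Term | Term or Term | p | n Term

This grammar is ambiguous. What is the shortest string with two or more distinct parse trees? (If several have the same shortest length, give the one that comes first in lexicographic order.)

n p and p

length 1: no string has ≥2 trees
length 2: no string has ≥2 trees
length 3: no string has ≥2 trees
length 4: n p and p has 2 parse trees

Two derivations of n p and p:
  Term ⇒ Term and Term ⇒ n Term and Term ⇒ n p and Term ⇒ n p and p
  Term ⇒ n Term ⇒ n Term and Term ⇒ n p and Term ⇒ n p and p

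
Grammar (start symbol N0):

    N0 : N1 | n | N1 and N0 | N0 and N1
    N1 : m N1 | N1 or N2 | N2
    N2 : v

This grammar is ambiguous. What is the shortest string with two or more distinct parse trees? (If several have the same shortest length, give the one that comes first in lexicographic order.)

v and v

length 1: no string has ≥2 trees
length 2: no string has ≥2 trees
length 3: v and v has 2 parse trees

Two derivations of v and v:
  N0 ⇒ N1 and N0 ⇒ N2 and N0 ⇒ v and N0 ⇒ v and N1 ⇒ v and N2 ⇒ v and v
  N0 ⇒ N0 and N1 ⇒ N1 and N1 ⇒ N2 and N1 ⇒ v and N1 ⇒ v and N2 ⇒ v and v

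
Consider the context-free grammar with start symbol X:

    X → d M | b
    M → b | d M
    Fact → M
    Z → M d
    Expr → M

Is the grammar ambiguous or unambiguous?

(Fact, Z, Expr are unreachable from X, so their rules don't affect L(X).) Each reachable nonterminal has at most one production per leading terminal, and all productions are right-linear; the derivation is determined token-by-token.

Unambiguous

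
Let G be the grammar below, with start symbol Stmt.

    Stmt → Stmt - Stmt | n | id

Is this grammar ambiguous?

Witness: id - id - id

Derivation 1: Stmt ⇒ Stmt - Stmt ⇒ Stmt - Stmt - Stmt ⇒ id - Stmt - Stmt ⇒ id - id - Stmt ⇒ id - id - id
Derivation 2: Stmt ⇒ Stmt - Stmt ⇒ id - Stmt ⇒ id - Stmt - Stmt ⇒ id - id - Stmt ⇒ id - id - id

Two distinct leftmost derivations for the same string.

Ambiguous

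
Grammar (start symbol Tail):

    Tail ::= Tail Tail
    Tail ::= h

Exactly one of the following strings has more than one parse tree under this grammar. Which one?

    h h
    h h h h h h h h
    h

h h h h h h h h

h h: 1 tree
h h h h h h h h: 429 trees
h: 1 tree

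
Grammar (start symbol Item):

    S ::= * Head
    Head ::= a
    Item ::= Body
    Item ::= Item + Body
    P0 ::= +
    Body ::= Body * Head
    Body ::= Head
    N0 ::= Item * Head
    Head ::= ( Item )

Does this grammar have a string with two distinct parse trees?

Unambiguous

Only Item, Body, Head are reachable from Item; ignoring the rest: This is a standard precedence ladder (Item over Body over Head), with each level left-recursive on its own operator ('+' at Item, '*' at Body). That structure is LR(1), hence unambiguous.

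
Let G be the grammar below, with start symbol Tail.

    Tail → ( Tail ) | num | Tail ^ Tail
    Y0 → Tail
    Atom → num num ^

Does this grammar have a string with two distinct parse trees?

Ambiguous

Witness: num ^ num ^ num

Derivation 1: Tail ⇒ Tail ^ Tail ⇒ num ^ Tail ⇒ num ^ Tail ^ Tail ⇒ num ^ num ^ Tail ⇒ num ^ num ^ num
Derivation 2: Tail ⇒ Tail ^ Tail ⇒ Tail ^ Tail ^ Tail ⇒ num ^ Tail ^ Tail ⇒ num ^ num ^ Tail ⇒ num ^ num ^ num

Two distinct leftmost derivations for the same string.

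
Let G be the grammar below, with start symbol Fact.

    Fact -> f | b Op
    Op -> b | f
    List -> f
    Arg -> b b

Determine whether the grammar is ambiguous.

Only Fact, Op are reachable from Fact; ignoring the rest: Restricted to the reachable nonterminals, every rule has the form A → t or A → t B, and no two rules for the same A share a first terminal. The grammar encodes a DFA — one run per string.

Unambiguous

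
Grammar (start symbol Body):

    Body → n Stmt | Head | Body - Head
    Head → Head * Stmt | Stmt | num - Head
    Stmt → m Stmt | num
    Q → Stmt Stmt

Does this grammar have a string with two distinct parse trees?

Ambiguous

Witness: num - num

Derivation 1: Body ⇒ Head ⇒ num - Head ⇒ num - Stmt ⇒ num - num
Derivation 2: Body ⇒ Body - Head ⇒ Head - Head ⇒ Stmt - Head ⇒ num - Head ⇒ num - Stmt ⇒ num - num

Two distinct leftmost derivations for the same string.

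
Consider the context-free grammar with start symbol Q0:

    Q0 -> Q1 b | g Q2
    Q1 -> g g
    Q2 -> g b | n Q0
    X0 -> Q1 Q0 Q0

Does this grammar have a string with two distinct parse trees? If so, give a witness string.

Ambiguous

Witness: g g b

Derivation 1: Q0 ⇒ Q1 b ⇒ g g b
Derivation 2: Q0 ⇒ g Q2 ⇒ g g b

Two distinct leftmost derivations for the same string.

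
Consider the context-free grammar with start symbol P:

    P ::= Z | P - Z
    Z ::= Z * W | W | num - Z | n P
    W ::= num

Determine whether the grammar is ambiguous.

Witness: num - num

Derivation 1: P ⇒ Z ⇒ num - Z ⇒ num - W ⇒ num - num
Derivation 2: P ⇒ P - Z ⇒ Z - Z ⇒ W - Z ⇒ num - Z ⇒ num - W ⇒ num - num

Two distinct leftmost derivations for the same string.

Ambiguous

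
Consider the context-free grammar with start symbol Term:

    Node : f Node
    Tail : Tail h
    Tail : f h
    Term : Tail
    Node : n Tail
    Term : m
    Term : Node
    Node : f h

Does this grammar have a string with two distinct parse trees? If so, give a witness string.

Witness: f h

Derivation 1: Term ⇒ Tail ⇒ f h
Derivation 2: Term ⇒ Node ⇒ f h

Two distinct leftmost derivations for the same string.

Ambiguous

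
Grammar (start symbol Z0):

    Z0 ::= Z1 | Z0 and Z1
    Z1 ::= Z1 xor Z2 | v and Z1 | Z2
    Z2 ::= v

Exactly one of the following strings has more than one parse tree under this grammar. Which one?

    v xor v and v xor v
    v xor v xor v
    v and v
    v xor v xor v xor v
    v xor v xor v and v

v xor v and v xor v: 1 tree
v xor v xor v: 1 tree
v and v: 2 trees
v xor v xor v xor v: 1 tree
v xor v xor v and v: 1 tree

v and v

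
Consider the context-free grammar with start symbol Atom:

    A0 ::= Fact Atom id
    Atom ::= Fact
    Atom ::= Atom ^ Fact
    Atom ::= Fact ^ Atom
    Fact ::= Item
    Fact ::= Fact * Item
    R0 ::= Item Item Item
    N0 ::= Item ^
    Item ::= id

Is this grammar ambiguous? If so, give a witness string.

Witness: id ^ id

Derivation 1: Atom ⇒ Atom ^ Fact ⇒ Fact ^ Fact ⇒ Item ^ Fact ⇒ id ^ Fact ⇒ id ^ Item ⇒ id ^ id
Derivation 2: Atom ⇒ Fact ^ Atom ⇒ Item ^ Atom ⇒ id ^ Atom ⇒ id ^ Fact ⇒ id ^ Item ⇒ id ^ id

Two distinct leftmost derivations for the same string.

Ambiguous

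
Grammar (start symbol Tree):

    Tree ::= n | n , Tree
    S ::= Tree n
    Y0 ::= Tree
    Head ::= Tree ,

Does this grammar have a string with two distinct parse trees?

Only Tree is reachable from Tree; ignoring the rest: The reachable grammar is A → atom sep A | atom. Each atom is followed by either the separator (recurse) or end-of-string (stop) — no choice point.

Unambiguous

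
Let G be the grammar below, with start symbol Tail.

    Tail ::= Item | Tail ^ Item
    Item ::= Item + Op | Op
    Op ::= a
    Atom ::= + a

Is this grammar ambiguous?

Only Tail, Item, Op are reachable from Tail; ignoring the rest: This is a standard precedence ladder (Tail over Item over Op), with each level left-recursive on its own operator ('^' at Tail, '+' at Item). That structure is LR(1), hence unambiguous.

Unambiguous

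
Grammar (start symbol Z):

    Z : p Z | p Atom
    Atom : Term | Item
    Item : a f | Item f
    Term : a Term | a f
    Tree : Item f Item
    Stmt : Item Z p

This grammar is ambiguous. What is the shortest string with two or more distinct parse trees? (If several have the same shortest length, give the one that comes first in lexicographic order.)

p a f

length 3: p a f has 2 parse trees

Two derivations of p a f:
  Z ⇒ p Atom ⇒ p Term ⇒ p a f
  Z ⇒ p Atom ⇒ p Item ⇒ p a f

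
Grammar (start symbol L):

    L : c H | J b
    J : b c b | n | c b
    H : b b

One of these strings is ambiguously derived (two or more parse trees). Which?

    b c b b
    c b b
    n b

c b b

b c b b: 1 tree
c b b: 2 trees
n b: 1 tree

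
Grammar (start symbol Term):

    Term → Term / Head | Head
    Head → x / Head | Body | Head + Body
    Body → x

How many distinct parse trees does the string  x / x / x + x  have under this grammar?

Parse trees for x / x / x + x:
  [Term [Term [Head [Body x]]] / [Head x / [Head [Head [Body x]] + [Body x]]]]
  [Term [Term [Head [Body x]]] / [Head [Head x / [Head [Body x]]] + [Body x]]]
  [Term [Term [Term [Head [Body x]]] / [Head [Body x]]] / [Head [Head [Body x]] + [Body x]]]
  [Term [Term [Head x / [Head [Body x]]]] / [Head [Head [Body x]] + [Body x]]]
  [Term [Head x / [Head x / [Head [Head [Body x]] + [Body x]]]]]
  [Term [Head x / [Head [Head x / [Head [Body x]]] + [Body x]]]]
  [Term [Head [Head x / [Head x / [Head [Body x]]]] + [Body x]]]

7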